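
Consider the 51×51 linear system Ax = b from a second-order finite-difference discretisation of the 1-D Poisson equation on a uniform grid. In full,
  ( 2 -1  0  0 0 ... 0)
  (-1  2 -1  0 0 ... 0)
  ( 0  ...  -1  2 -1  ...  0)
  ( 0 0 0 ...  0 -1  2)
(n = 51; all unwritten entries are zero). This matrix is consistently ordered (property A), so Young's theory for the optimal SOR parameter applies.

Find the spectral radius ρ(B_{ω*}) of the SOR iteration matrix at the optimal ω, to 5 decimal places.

ρ_SOR = 0.88612

½·tridiag(1,0,1) at n=51: λ_k = cos(kπ/52); max |λ| at k=1 ⇒ ρ_J = cos(π/52) ≈ 0.99818.
root = sin(π/52) = 0.060378  (since 1−cos² = sin²).
[ω*] 2 ÷ (1 + 0.060378) = 2 ÷ 1.060378 = 1.88612.
ρ_SOR = ω* − 1 ≈ 0.88612.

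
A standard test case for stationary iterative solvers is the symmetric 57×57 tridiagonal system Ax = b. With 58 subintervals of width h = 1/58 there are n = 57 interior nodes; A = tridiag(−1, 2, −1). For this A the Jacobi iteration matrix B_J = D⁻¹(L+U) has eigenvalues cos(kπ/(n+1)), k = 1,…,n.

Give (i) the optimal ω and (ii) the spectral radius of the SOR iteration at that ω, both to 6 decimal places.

ω* = 1.897283, ρ_SOR = 0.897283

With n=57, ρ(Jacobi) = cos(π/58) = 0.998533.
1 − cos²(π/58) = sin²(π/58) ⇒ √(1−ρ_J²) = sin(π/58) = 0.0541389.
Then 2/(1+√(1−ρ_J²)) = 2/(1+0.0541389); ω* = 2/1.0541389 = 1.897283.
and ρ(B_{ω*}) = 1.897283 − 1 = 0.897283.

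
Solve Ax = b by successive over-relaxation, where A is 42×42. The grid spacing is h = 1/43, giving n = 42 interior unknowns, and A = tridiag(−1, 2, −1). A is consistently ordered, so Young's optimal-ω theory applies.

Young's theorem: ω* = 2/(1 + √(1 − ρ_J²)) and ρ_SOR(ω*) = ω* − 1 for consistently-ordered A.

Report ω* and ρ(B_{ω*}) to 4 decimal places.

ω* = 1.8639, ρ_SOR = 0.8639

ρ_J = max_k |cos(kπ/43)| = cos(π/43) = 0.9973
1 − cos²(π/43) = sin²(π/43) ⇒ √(1−ρ_J²) = sin(π/43) = 0.07300.
So ω* = 2/1.07300 = 1.8639 (Young).
and ρ(B_{ω*}) = 1.8639 − 1 = 0.8639.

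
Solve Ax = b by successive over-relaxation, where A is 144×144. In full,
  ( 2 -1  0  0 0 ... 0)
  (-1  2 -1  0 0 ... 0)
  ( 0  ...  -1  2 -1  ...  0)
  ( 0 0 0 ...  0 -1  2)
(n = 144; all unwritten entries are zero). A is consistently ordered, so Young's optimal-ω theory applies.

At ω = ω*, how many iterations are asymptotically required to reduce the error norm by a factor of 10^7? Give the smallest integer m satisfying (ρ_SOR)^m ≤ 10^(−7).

½·tridiag(1,0,1) at n=144: λ_k = cos(kπ/145); max |λ| at k=1 ⇒ ρ_J = cos(π/145) ≈ 0.9997653.
√(1−ρ_J²) = |sin(π/145)| = 0.0216645
[ω*] 2 ÷ (1 + 0.0216645) = 2 ÷ 1.0216645 = 1.9575898.
ρ(B_{ω*}) = ω*−1 = 0.9575898
Need (0.9575898)^m ≤ 10^(−7): m ≥ 7·ln10/|ln 0.9575898| = 16.1181/0.0433358 = 371.935 ⇒ m = 372.

m = 372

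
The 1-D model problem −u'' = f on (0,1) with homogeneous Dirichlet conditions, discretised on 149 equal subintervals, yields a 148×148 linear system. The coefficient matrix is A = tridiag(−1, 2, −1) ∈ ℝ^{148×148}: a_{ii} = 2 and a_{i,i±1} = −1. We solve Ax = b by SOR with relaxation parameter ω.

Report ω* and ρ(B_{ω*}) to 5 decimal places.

ω* = 1.95870, ρ_SOR = 0.95870

B_J for the 148×148 system has eigenvalues cos(kπ/149); ρ_J = cos(π/149) = 0.99978.
root = sin(π/149) = 0.021083  (since 1−cos² = sin²).
So ω* = 2/1.021083 = 1.95870 (Young).
ρ_SOR = ω* − 1 = 1.95870 − 1 = 0.95870.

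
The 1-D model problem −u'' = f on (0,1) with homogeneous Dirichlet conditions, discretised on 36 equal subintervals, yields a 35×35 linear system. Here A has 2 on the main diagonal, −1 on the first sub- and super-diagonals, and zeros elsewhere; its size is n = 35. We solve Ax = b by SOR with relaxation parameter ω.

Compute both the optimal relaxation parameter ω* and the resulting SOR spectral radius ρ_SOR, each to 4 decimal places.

B_J for the 35×35 system has eigenvalues cos(kπ/36); ρ_J = cos(π/36) = 0.9962.
root = sin(π/36) = 0.08716  (since 1−cos² = sin²).
ω* = 2/(1+0.08716) = 1.8397
At ω = 1.8397 every |λ(B_ω)| = ω−1, so ρ_SOR = 0.8397.

ω* = 1.8397, ρ_SOR = 0.8397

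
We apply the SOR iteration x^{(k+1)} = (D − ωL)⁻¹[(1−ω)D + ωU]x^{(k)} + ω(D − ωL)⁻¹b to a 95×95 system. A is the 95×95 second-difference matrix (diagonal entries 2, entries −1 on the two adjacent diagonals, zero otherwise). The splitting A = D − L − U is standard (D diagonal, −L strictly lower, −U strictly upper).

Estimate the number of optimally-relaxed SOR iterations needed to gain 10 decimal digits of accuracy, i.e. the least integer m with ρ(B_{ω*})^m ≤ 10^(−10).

m = 352

½·tridiag(1,0,1) at n=95: λ_k = cos(kπ/96); max |λ| at k=1 ⇒ ρ_J = cos(π/96) ≈ 0.9994646.
√(1−ρ_J²) = |sin(π/96)| = 0.0327191
ω* = 2/(1 + 0.0327191) = 2/1.0327191 = 1.9366350.
ρ_SOR = ω* − 1 ≈ 0.9366350.
Need (0.9366350)^m ≤ 10^(−10): m ≥ 10·ln10/|ln 0.9366350| = 23.0259/0.0654616 = 351.747 ⇒ m = 352.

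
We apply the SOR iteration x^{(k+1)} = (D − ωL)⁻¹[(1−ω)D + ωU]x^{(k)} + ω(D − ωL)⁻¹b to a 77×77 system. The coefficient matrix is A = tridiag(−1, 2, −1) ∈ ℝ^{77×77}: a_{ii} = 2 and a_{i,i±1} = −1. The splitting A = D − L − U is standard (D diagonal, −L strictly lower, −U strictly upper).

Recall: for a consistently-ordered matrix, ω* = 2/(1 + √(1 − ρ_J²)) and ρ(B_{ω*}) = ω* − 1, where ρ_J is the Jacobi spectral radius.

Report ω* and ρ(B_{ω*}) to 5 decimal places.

ω* = 1.92259, ρ_SOR = 0.92259

½·tridiag(1,0,1) at n=77: λ_k = cos(kπ/78); max |λ| at k=1 ⇒ ρ_J = cos(π/78) ≈ 0.99919.
root = sin(π/78) = 0.040266  (since 1−cos² = sin²).
ω* = 2 / (1 + 0.040266) = 2 / 1.040266 ≈ 1.92259.
At ω = 1.92259 every |λ(B_ω)| = ω−1, so ρ_SOR = 0.92259.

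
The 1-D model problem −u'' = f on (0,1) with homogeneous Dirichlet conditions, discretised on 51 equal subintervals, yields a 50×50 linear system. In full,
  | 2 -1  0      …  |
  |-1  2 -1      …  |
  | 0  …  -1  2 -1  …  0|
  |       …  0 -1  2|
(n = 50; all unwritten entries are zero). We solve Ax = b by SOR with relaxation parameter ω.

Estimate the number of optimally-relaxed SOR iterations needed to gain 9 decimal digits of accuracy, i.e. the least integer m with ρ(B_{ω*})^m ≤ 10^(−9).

½·tridiag(1,0,1) at n=50: λ_k = cos(kπ/51); max |λ| at k=1 ⇒ ρ_J = cos(π/51) ≈ 0.9981033.
√(1 − cos²(π/51)) = sin(π/51) ≈ 0.0615609.
[ω*] 2 ÷ (1 + 0.0615609) = 2 ÷ 1.0615609 = 1.8840181.
and ρ(B_{ω*}) = 1.8840181 − 1 = 0.8840181.
Need (0.8840181)^m ≤ 10^(−9): m ≥ 9·ln10/|ln 0.8840181| = 20.7233/0.123278 = 168.102 ⇒ m = 169.

m = 169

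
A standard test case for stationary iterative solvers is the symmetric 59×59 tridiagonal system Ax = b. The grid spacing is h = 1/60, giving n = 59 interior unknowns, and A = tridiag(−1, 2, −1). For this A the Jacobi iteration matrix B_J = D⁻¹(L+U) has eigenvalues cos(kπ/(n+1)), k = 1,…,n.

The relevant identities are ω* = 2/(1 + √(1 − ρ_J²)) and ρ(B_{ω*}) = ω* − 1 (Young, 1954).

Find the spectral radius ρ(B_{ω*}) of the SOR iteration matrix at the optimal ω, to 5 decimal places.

ρ_SOR = 0.90053

[ρ_J] n=59: ρ(B_J) = cos(π/(n+1)) = cos(π/60) = 0.99863.
√(1−ρ_J²) simplifies to sin(π/60) = 0.052336.
[ω*] 2 ÷ (1 + 0.052336) = 2 ÷ 1.052336 = 1.90053.
ρ_SOR = ω* − 1 = 1.90053 − 1 = 0.90053.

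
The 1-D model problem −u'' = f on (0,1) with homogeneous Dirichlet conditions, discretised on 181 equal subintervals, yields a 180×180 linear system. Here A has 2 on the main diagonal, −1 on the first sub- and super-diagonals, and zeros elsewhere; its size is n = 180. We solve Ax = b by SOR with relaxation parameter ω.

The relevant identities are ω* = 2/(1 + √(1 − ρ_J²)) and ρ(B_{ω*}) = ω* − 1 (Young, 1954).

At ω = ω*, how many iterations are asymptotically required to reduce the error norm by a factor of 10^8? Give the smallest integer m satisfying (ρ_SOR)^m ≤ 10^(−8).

m = 531

With n=180, ρ(Jacobi) = cos(π/181) = 0.9998494.
1 − cos²(π/181) = sin²(π/181) ⇒ √(1−ρ_J²) = sin(π/181) = 0.0173560.
So ω* = 2/1.0173560 = 1.9658802 (Young).
Hence ρ(B_{ω*}) = 1.9658802 − 1 = 0.9658802.
m ≥ 8·ln10 / (−ln 0.9658802) = 530.619; smallest integer m = 531.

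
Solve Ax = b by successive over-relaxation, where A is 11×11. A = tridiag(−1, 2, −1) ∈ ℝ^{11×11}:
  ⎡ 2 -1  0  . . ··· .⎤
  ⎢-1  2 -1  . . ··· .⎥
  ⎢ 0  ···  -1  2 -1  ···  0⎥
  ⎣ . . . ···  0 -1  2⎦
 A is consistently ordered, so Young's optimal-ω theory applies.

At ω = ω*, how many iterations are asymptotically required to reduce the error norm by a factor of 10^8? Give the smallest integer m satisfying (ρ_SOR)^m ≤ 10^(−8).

m = 35

ρ_J = max_k |cos(kπ/12)| = cos(π/12) = 0.9659258
√(1 − cos²(π/12)) = sin(π/12) ≈ 0.2588190.
ω* = 2 / (1 + 0.2588190) = 2 / 1.2588190 ≈ 1.5887908.
At ω = 1.5887908 every |λ(B_ω)| = ω−1, so ρ_SOR = 0.5887908.
Need (0.5887908)^m ≤ 10^(−8): m ≥ 8·ln10/|ln 0.5887908| = 18.4207/0.529684 = 34.777 ⇒ m = 35.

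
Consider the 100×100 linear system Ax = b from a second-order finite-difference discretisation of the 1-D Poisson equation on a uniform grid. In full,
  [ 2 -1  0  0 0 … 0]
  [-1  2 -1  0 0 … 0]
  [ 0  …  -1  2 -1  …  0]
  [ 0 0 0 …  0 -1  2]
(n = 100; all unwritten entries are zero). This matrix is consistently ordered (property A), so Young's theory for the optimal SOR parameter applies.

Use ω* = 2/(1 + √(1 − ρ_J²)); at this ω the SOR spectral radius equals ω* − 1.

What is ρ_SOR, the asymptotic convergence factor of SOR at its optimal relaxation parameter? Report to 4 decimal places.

ρ_SOR = 0.9397

B_J for the 100×100 system has eigenvalues cos(kπ/101); ρ_J = cos(π/101) = 0.9995.
√(1 − cos²(π/101)) = sin(π/101) ≈ 0.03110.
So ω* = 2/1.03110 = 1.9397 (Young).
and ρ(B_{ω*}) = 1.9397 − 1 = 0.9397.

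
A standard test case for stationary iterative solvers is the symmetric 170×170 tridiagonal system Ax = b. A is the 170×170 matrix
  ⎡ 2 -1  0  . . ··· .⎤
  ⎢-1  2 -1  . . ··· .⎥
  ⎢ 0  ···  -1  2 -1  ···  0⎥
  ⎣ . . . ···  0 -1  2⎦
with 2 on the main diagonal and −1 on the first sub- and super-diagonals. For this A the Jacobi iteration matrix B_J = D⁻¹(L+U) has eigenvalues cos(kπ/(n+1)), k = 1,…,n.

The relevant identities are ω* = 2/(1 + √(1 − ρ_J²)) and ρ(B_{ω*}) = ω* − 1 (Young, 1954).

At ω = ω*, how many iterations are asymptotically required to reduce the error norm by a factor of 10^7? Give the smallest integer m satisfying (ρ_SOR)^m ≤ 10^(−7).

m = 439

n=170: λ(B_J) = 1 − λ(A)/2 = cos(kπ/171); k=1 gives ρ_J = 0.9998312.
root = sin(π/171) = 0.0183709  (since 1−cos² = sin²).
Then 2/(1+√(1−ρ_J²)) = 2/(1+0.0183709); ω* = 2/1.0183709 = 1.9639210.
Hence ρ(B_{ω*}) = 1.9639210 − 1 = 0.9639210.
Need (0.9639210)^m ≤ 10^(−7): m ≥ 7·ln10/|ln 0.9639210| = 16.1181/0.0367459 = 438.637 ⇒ m = 439.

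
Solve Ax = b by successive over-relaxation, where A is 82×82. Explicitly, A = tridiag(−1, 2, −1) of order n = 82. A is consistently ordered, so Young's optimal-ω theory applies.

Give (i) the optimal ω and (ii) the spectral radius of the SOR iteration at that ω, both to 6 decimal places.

ω* = 1.927077, ρ_SOR = 0.927077

[ρ_J] n=82: ρ(B_J) = cos(π/(n+1)) = cos(π/83) = 0.999284.
√(1−ρ_J²) simplifies to sin(π/83) = 0.0378415.
ω* = 2/(1+0.0378415) = 1.927077
and ρ(B_{ω*}) = 1.927077 − 1 = 0.927077.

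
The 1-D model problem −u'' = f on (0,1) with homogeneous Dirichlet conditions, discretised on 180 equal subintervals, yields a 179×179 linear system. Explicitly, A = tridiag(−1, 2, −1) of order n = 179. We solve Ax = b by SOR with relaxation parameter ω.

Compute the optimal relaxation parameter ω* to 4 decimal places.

ω* = 1.9657

ρ_J = max_k |cos(kπ/180)| = cos(π/180) = 0.9998
√(1−ρ_J²) simplifies to sin(π/180) = 0.01745.
ω* = 2/(1+0.01745) = 1.9657
At ω = 1.9657 every |λ(B_ω)| = ω−1, so ρ_SOR = 0.9657.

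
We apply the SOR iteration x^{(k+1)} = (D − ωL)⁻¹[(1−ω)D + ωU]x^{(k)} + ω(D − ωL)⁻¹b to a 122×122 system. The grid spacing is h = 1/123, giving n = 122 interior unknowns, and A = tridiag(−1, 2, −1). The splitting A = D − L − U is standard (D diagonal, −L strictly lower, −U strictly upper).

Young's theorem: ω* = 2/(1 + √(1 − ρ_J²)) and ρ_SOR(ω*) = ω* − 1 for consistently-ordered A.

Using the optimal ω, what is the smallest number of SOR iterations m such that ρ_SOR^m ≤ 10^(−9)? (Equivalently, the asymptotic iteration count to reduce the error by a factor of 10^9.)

m = 406

½·tridiag(1,0,1) at n=122: λ_k = cos(kπ/123); max |λ| at k=1 ⇒ ρ_J = cos(π/123) ≈ 0.9996738.
√(1 − cos²(π/123)) = sin(π/123) ≈ 0.0255386.
Then 2/(1+√(1−ρ_J²)) = 2/(1+0.0255386); ω* = 2/1.0255386 = 1.9501948.
ρ_SOR = ω* − 1 = 1.9501948 − 1 = 0.9501948.
ρ_SOR^m ≤ 10^(−9) ⇔ m ≥ 9·ln10/(−ln 0.9501948) = 20.7233/0.0510883 = 405.637; m = ⌈405.637⌉ = 406.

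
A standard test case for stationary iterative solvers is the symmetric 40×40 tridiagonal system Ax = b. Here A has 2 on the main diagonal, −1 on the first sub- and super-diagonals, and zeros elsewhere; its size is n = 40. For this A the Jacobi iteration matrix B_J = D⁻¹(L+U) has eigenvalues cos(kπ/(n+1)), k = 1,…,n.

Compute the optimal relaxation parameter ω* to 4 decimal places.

n=40: λ(B_J) = 1 − λ(A)/2 = cos(kπ/41); k=1 gives ρ_J = 0.9971.
1 − cos²(π/41) = sin²(π/41) ⇒ √(1−ρ_J²) = sin(π/41) = 0.07655.
ω* = 2/(1 + 0.07655) = 2/1.07655 = 1.8578.
[ρ_SOR] ω* − 1 = 0.8578.

ω* = 1.8578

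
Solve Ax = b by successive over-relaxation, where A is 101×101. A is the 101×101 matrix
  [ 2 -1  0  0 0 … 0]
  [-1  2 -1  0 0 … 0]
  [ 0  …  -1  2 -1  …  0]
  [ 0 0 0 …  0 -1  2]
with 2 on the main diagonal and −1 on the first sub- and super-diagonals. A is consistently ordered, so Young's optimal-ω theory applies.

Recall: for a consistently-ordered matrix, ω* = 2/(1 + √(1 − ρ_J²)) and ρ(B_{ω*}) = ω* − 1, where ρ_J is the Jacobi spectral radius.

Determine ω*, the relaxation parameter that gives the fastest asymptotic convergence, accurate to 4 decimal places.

ω* = 1.9402

ρ_J = max_k |cos(kπ/102)| = cos(π/102) = 0.9995
√(1−ρ_J²) simplifies to sin(π/102) = 0.03080.
Young: ω* = 2/(1+√(1−ρ_J²)) = 2/(1+0.03080) = 2/1.03080 = 1.9402.
At ω = 1.9402 every |λ(B_ω)| = ω−1, so ρ_SOR = 0.9402.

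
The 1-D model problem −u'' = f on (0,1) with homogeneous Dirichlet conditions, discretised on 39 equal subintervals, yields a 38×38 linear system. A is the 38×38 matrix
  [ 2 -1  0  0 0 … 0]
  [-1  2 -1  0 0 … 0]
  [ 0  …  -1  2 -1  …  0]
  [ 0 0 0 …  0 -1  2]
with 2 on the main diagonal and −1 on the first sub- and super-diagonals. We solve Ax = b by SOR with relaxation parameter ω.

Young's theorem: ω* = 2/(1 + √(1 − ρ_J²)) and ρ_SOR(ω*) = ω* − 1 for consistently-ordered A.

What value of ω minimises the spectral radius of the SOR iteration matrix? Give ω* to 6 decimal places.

ω* = 1.851052

n=38: λ(B_J) = 1 − λ(A)/2 = cos(kπ/39); k=1 gives ρ_J = 0.996757.
1 − cos²(π/39) = sin²(π/39) ⇒ √(1−ρ_J²) = sin(π/39) = 0.0804666.
ω* = 2 / (1 + 0.0804666) = 2 / 1.0804666 ≈ 1.851052.
Hence ρ(B_{ω*}) = 1.851052 − 1 = 0.851052.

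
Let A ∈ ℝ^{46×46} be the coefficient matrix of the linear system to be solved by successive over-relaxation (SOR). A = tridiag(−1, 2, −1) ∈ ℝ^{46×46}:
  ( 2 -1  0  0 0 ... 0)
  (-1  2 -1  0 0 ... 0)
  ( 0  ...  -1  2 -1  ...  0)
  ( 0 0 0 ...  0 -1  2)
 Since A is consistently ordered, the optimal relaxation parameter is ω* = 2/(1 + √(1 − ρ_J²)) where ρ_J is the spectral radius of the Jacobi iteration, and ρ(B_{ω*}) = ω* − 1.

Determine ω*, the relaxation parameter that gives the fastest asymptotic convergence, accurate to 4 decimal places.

With n=46, ρ(Jacobi) = cos(π/47) = 0.9978.
1 − cos²(π/47) = sin²(π/47) ⇒ √(1−ρ_J²) = sin(π/47) = 0.06679.
ω* = 2/(1 + 0.06679) = 2/1.06679 = 1.8748.
ρ_SOR = ω* − 1 = 1.8748 − 1 = 0.8748.

ω* = 1.8748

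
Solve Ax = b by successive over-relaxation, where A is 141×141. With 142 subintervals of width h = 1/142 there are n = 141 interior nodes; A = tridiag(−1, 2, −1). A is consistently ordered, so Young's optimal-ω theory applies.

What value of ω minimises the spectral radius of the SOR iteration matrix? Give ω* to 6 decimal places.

ω* = 1.956713

spectrum of D⁻¹(L+U) = {cos(kπ/142) : 1≤k≤141}; ρ_J = cos(π/142) = 0.999755.
√(1−ρ_J²) = |sin(π/142)| = 0.0221221
[ω*] 2 ÷ (1 + 0.0221221) = 2 ÷ 1.0221221 = 1.956713.
and ρ(B_{ω*}) = 1.956713 − 1 = 0.956713.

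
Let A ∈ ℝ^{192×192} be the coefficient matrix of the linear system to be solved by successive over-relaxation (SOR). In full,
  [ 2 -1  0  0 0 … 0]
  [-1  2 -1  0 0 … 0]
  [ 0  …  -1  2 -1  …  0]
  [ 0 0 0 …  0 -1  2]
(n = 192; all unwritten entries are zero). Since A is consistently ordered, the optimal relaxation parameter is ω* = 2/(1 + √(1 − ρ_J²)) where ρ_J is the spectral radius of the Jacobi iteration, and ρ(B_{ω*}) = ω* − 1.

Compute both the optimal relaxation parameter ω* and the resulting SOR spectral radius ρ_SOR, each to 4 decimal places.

spectrum of D⁻¹(L+U) = {cos(kπ/193) : 1≤k≤192}; ρ_J = cos(π/193) = 0.9999.
√(1−ρ_J²) simplifies to sin(π/193) = 0.01628.
ω* = 2/(1 + 0.01628) = 2/1.01628 = 1.9680.
[ρ_SOR] ω* − 1 = 0.9680.

ω* = 1.9680, ρ_SOR = 0.9680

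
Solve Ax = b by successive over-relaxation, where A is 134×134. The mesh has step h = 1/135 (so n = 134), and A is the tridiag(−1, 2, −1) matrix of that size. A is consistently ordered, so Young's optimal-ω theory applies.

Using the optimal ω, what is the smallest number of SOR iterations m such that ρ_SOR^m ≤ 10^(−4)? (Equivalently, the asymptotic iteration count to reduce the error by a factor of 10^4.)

spectrum of D⁻¹(L+U) = {cos(kπ/135) : 1≤k≤134}; ρ_J = cos(π/135) = 0.9997292.
√(1 − cos²(π/135)) = sin(π/135) ≈ 0.0232690.
[ω*] 2 ÷ (1 + 0.0232690) = 2 ÷ 1.0232690 = 1.9545203.
ρ_SOR = ω* − 1 ≈ 0.9545203.
ρ_SOR^m ≤ 10^(−4) ⇔ m ≥ 4·ln10/(−ln 0.9545203) = 9.21034/0.0465464 = 197.874; m = ⌈197.874⌉ = 198.

m = 198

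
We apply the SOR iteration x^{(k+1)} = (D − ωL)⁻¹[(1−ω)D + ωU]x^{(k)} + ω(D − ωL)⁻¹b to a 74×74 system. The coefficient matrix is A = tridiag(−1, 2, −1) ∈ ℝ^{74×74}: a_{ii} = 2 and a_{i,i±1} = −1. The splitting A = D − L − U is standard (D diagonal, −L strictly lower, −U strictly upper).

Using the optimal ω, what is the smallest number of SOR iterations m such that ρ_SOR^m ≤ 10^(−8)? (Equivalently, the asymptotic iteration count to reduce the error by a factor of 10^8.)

m = 220

spectrum of D⁻¹(L+U) = {cos(kπ/75) : 1≤k≤74}; ρ_J = cos(π/75) = 0.9991228.
√(1−ρ_J²) = |sin(π/75)| = 0.0418757
So ω* = 2/1.0418757 = 1.9196148 (Young).
[ρ_SOR] ω* − 1 = 0.9196148.
m ≥ 8·ln10 / (−ln 0.9196148) = 219.816; smallest integer m = 220.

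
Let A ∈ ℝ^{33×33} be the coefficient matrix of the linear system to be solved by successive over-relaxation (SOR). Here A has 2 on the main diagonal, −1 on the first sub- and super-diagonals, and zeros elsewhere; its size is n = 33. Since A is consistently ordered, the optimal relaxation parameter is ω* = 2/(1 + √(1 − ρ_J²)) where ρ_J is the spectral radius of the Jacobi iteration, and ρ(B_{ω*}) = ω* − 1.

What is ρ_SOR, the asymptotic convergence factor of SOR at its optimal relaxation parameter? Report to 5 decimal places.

ρ_J = max_k |cos(kπ/34)| = cos(π/34) = 0.99573
√(1−ρ_J²) = |sin(π/34)| = 0.092268
ω* = 2/(1+0.092268) = 1.83105
ρ(B_{ω*}) = ω*−1 = 0.83105

ρ_SOR = 0.83105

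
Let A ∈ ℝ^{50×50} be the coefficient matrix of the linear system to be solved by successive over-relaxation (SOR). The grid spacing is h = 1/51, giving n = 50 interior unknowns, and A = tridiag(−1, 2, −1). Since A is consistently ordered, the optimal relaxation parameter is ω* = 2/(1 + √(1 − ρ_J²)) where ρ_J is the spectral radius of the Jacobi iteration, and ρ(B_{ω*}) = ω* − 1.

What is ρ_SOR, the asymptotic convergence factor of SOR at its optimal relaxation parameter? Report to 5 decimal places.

ρ_SOR = 0.88402

ρ_J = max_k |cos(kπ/51)| = cos(π/51) = 0.99810
root = sin(π/51) = 0.061561  (since 1−cos² = sin²).
ω* = 2/(1+0.061561) = 1.88402
At ω = 1.88402 every |λ(B_ω)| = ω−1, so ρ_SOR = 0.88402.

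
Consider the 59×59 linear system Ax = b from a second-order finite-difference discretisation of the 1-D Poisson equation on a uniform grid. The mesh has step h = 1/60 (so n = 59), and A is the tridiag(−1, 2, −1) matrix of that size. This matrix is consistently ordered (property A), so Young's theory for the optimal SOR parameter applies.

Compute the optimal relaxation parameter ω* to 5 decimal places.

spectrum of D⁻¹(L+U) = {cos(kπ/60) : 1≤k≤59}; ρ_J = cos(π/60) = 0.99863.
√(1 − cos²(π/60)) = sin(π/60) ≈ 0.052336.
ω* = 2/(1+0.052336) = 1.90053
ρ(B_{ω*}) = ω*−1 = 0.90053

ω* = 1.90053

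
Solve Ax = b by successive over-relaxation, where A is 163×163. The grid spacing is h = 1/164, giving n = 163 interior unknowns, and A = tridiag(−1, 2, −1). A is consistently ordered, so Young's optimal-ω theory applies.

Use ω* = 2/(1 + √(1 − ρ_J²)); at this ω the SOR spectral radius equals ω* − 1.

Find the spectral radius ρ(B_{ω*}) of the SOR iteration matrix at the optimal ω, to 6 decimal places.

With n=163, ρ(Jacobi) = cos(π/164) = 0.999817.
root = sin(π/164) = 0.0191549  (since 1−cos² = sin²).
[ω*] 2 ÷ (1 + 0.0191549) = 2 ÷ 1.0191549 = 1.962410.
ρ_SOR = ω* − 1 ≈ 0.962410.

ρ_SOR = 0.962410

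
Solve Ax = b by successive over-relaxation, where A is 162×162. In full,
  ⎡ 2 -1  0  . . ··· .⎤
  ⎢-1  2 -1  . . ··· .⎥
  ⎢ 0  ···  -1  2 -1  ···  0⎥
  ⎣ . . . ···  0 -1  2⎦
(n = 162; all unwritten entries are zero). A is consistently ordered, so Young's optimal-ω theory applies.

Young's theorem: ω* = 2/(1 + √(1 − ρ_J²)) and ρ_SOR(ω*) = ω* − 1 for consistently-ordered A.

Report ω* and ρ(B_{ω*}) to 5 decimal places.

ω* = 1.96218, ρ_SOR = 0.96218

ρ_J = max_k |cos(kπ/163)| = cos(π/163) = 0.99981
root = sin(π/163) = 0.019272  (since 1−cos² = sin²).
[ω*] 2 ÷ (1 + 0.019272) = 2 ÷ 1.019272 = 1.96218.
Hence ρ(B_{ω*}) = 1.96218 − 1 = 0.96218.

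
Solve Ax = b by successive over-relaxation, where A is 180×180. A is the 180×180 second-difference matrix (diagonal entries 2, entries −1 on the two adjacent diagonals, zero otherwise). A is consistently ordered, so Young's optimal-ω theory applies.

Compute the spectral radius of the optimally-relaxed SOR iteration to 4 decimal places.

spectrum of D⁻¹(L+U) = {cos(kπ/181) : 1≤k≤180}; ρ_J = cos(π/181) = 0.9998.
√(1−ρ_J²) simplifies to sin(π/181) = 0.01736.
ω* = 2/(1 + 0.01736) = 2/1.01736 = 1.9659.
[ρ_SOR] ω* − 1 = 0.9659.

ρ_SOR = 0.9659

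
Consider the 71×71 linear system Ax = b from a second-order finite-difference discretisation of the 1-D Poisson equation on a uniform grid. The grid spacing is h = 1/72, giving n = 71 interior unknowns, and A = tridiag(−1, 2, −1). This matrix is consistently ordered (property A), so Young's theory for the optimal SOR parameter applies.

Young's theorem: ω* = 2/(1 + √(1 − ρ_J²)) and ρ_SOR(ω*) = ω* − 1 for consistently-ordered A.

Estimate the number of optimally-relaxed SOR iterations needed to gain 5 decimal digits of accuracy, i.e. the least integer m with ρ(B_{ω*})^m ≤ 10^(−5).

m = 132

n=71: λ(B_J) = 1 − λ(A)/2 = cos(kπ/72); k=1 gives ρ_J = 0.9990482.
√(1−ρ_J²) simplifies to sin(π/72) = 0.0436194.
Then 2/(1+√(1−ρ_J²)) = 2/(1+0.0436194); ω* = 2/1.0436194 = 1.9164075.
[ρ_SOR] ω* − 1 = 0.9164075.
m ≥ 5·ln10 / (−ln 0.9164075) = 131.886; smallest integer m = 132.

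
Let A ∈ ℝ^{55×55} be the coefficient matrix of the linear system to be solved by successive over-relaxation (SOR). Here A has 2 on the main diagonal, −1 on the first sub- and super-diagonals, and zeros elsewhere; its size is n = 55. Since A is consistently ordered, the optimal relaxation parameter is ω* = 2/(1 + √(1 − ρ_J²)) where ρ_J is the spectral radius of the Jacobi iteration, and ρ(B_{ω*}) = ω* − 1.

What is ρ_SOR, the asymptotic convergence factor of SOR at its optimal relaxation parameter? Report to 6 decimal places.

[ρ_J] n=55: ρ(B_J) = cos(π/(n+1)) = cos(π/56) = 0.998427.
1 − cos²(π/56) = sin²(π/56) ⇒ √(1−ρ_J²) = sin(π/56) = 0.0560704.
So ω* = 2/1.0560704 = 1.893813 (Young).
Hence ρ(B_{ω*}) = 1.893813 − 1 = 0.893813.

ρ_SOR = 0.893813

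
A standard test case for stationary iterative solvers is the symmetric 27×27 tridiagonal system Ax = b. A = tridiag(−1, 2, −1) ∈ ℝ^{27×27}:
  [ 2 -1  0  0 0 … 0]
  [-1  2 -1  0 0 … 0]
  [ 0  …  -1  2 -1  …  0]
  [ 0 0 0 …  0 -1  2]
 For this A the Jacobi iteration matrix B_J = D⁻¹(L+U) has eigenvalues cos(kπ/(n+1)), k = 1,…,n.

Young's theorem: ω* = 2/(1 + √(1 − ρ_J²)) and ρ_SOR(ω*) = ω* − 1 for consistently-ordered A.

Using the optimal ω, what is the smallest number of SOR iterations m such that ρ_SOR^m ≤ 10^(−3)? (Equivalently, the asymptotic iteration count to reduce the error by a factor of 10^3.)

m = 31

B_J for the 27×27 system has eigenvalues cos(kπ/28); ρ_J = cos(π/28) = 0.9937122.
root = sin(π/28) = 0.1119645  (since 1−cos² = sin²).
Then 2/(1+√(1−ρ_J²)) = 2/(1+0.1119645); ω* = 2/1.1119645 = 1.7986186.
At ω = 1.7986186 every |λ(B_ω)| = ω−1, so ρ_SOR = 0.7986186.
For 3 digits: m = 3·ln10 / (−ln 0.7986186) = 6.90776/0.224872 = 30.719; round up → m = 31.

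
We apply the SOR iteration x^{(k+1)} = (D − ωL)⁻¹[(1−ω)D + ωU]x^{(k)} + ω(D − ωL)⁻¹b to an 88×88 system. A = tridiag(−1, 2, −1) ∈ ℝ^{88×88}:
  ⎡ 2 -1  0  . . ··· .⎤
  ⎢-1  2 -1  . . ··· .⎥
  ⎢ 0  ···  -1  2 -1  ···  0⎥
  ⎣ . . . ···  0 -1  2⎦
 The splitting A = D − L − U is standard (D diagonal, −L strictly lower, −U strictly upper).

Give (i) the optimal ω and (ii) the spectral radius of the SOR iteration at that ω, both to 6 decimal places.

[ρ_J] n=88: ρ(B_J) = cos(π/(n+1)) = cos(π/89) = 0.999377.
√(1 − cos²(π/89)) = sin(π/89) ≈ 0.0352915.
So ω* = 2/1.0352915 = 1.931823 (Young).
ρ_SOR = ω* − 1 ≈ 0.931823.

ω* = 1.931823, ρ_SOR = 0.931823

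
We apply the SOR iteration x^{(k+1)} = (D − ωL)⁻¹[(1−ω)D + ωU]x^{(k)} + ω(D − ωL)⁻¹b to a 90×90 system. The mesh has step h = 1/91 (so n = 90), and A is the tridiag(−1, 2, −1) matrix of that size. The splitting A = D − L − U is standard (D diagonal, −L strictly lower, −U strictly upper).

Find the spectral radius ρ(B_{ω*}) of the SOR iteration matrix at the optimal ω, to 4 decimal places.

½·tridiag(1,0,1) at n=90: λ_k = cos(kπ/91); max |λ| at k=1 ⇒ ρ_J = cos(π/91) ≈ 0.9994.
√(1−ρ_J²) = |sin(π/91)| = 0.03452
[ω*] 2 ÷ (1 + 0.03452) = 2 ÷ 1.03452 = 1.9333.
ρ_SOR = ω* − 1 ≈ 0.9333.

ρ_SOR = 0.9333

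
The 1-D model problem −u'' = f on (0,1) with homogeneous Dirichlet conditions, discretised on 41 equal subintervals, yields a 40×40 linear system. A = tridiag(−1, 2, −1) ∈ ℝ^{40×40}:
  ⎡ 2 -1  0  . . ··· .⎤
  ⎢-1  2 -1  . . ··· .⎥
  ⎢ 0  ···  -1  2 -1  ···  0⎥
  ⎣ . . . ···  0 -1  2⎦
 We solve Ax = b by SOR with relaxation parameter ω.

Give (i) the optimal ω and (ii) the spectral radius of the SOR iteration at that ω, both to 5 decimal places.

ω* = 1.85779, ρ_SOR = 0.85779

B_J for the 40×40 system has eigenvalues cos(kπ/41); ρ_J = cos(π/41) = 0.99707.
√(1 − cos²(π/41)) = sin(π/41) ≈ 0.076549.
ω* = 2 / (1 + 0.076549) = 2 / 1.076549 ≈ 1.85779.
ρ(B_{ω*}) = ω*−1 = 0.85779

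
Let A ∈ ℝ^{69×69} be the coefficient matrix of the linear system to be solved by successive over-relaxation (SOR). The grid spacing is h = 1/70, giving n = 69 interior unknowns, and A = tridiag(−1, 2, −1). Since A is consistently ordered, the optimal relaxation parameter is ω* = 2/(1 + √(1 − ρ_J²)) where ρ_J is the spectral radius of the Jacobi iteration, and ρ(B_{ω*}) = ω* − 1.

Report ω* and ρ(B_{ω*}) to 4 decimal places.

ω* = 1.9141, ρ_SOR = 0.9141

With n=69, ρ(Jacobi) = cos(π/70) = 0.9990.
√(1−ρ_J²) = |sin(π/70)| = 0.04486
ω* = 2/(1 + 0.04486) = 2/1.04486 = 1.9141.
ρ(B_{ω*}) = ω*−1 = 0.9141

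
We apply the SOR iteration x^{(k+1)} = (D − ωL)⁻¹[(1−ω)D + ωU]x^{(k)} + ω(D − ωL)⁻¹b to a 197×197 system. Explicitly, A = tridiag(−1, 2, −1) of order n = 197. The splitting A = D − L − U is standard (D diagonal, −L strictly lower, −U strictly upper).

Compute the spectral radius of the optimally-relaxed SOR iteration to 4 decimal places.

ρ_SOR = 0.9688

spectrum of D⁻¹(L+U) = {cos(kπ/198) : 1≤k≤197}; ρ_J = cos(π/198) = 0.9999.
1 − cos²(π/198) = sin²(π/198) ⇒ √(1−ρ_J²) = sin(π/198) = 0.01587.
[ω*] 2 ÷ (1 + 0.01587) = 2 ÷ 1.01587 = 1.9688.
ρ_SOR = ω* − 1 = 1.9688 − 1 = 0.9688.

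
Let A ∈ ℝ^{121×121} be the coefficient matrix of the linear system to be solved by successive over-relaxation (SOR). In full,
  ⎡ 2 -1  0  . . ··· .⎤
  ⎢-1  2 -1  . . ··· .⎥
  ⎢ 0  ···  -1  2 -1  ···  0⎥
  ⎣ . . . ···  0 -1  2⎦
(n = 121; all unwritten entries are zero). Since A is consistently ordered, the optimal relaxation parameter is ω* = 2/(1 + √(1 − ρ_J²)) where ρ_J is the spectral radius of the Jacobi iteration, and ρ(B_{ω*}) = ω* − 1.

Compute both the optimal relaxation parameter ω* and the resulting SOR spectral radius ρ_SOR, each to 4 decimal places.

[ρ_J] n=121: ρ(B_J) = cos(π/(n+1)) = cos(π/122) = 0.9997.
root = sin(π/122) = 0.02575  (since 1−cos² = sin²).
[ω*] 2 ÷ (1 + 0.02575) = 2 ÷ 1.02575 = 1.9498.
ρ_SOR = ω* − 1 = 1.9498 − 1 = 0.9498.

ω* = 1.9498, ρ_SOR = 0.9498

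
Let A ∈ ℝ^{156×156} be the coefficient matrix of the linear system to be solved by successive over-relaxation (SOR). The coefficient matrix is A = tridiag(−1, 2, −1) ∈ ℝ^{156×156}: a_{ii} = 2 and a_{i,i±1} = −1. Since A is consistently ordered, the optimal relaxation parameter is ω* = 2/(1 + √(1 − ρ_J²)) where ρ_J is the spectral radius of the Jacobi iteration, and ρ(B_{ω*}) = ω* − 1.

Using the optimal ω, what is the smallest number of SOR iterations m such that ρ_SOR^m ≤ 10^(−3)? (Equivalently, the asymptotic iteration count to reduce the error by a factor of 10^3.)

[ρ_J] n=156: ρ(B_J) = cos(π/(n+1)) = cos(π/157) = 0.9997998.
√(1−ρ_J²) = |sin(π/157)| = 0.0200088
ω* = 2/(1+0.0200088) = 1.9607674
ρ_SOR = ω* − 1 ≈ 0.9607674.
ρ_SOR^m ≤ 10^(−3) ⇔ m ≥ 3·ln10/(−ln 0.9607674) = 6.90776/0.0400229 = 172.595; m = ⌈172.595⌉ = 173.

m = 173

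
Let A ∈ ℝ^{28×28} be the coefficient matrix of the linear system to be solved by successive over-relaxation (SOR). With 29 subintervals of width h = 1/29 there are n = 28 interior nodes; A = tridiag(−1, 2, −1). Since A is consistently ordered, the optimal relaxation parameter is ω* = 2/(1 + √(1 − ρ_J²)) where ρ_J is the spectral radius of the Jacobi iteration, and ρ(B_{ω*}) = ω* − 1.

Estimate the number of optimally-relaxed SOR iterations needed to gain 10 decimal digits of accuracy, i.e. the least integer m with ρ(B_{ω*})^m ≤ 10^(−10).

n=28: λ(B_J) = 1 − λ(A)/2 = cos(kπ/29); k=1 gives ρ_J = 0.9941380.
√(1−ρ_J²) simplifies to sin(π/29) = 0.1081190.
ω* = 2/(1 + 0.1081190) = 2/1.1081190 = 1.8048603.
and ρ(B_{ω*}) = 1.8048603 − 1 = 0.8048603.
(0.8048603)^m ≤ 10^{−10}  ⇒  m·ln(0.8048603) ≤ −10·ln10  ⇒  m ≥ 106.068  ⇒  m = 107

m = 107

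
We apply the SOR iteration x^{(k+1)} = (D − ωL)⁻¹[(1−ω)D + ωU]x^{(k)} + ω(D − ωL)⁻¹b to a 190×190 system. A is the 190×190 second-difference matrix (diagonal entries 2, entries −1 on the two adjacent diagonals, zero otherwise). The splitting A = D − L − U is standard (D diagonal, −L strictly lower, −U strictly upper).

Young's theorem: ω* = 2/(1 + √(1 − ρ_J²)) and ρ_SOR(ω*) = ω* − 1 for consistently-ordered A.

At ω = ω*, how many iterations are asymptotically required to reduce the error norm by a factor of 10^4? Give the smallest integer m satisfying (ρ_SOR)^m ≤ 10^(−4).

m = 280

B_J for the 190×190 system has eigenvalues cos(kπ/191); ρ_J = cos(π/191) = 0.9998647.
root = sin(π/191) = 0.0164474  (since 1−cos² = sin²).
[ω*] 2 ÷ (1 + 0.0164474) = 2 ÷ 1.0164474 = 1.9676375.
and ρ(B_{ω*}) = 1.9676375 − 1 = 0.9676375.
ρ_SOR^m ≤ 10^(−4) ⇔ m ≥ 4·ln10/(−ln 0.9676375) = 9.21034/0.0328977 = 279.969; m = ⌈279.969⌉ = 280.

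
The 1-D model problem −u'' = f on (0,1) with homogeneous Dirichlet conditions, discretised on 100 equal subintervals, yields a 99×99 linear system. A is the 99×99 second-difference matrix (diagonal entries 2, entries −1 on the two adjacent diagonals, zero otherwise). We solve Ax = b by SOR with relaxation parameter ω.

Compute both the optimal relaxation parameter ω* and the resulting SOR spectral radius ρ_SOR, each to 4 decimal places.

[ρ_J] n=99: ρ(B_J) = cos(π/(n+1)) = cos(π/100) = 0.9995.
√(1 − cos²(π/100)) = sin(π/100) ≈ 0.03141.
[ω*] 2 ÷ (1 + 0.03141) = 2 ÷ 1.03141 = 1.9391.
and ρ(B_{ω*}) = 1.9391 − 1 = 0.9391.

ω* = 1.9391, ρ_SOR = 0.9391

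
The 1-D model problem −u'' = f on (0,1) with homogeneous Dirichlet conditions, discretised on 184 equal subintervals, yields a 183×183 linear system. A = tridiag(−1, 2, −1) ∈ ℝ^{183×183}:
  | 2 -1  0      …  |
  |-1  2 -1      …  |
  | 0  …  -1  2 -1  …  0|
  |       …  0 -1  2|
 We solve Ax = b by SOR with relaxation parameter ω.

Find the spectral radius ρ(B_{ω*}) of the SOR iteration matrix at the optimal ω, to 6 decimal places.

ρ_SOR = 0.966427

[ρ_J] n=183: ρ(B_J) = cos(π/(n+1)) = cos(π/184) = 0.999854.
√(1−ρ_J²) simplifies to sin(π/184) = 0.0170730.
ω* = 2/(1 + 0.0170730) = 2/1.0170730 = 1.966427.
and ρ(B_{ω*}) = 1.966427 − 1 = 0.966427.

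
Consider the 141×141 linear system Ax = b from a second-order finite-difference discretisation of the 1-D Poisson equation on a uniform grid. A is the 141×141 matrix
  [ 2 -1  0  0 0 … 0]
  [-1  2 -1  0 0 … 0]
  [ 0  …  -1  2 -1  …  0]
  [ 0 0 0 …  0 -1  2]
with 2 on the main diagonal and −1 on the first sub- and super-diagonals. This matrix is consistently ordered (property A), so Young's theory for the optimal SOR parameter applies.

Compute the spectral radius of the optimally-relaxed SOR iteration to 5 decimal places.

ρ_SOR = 0.95671

[ρ_J] n=141: ρ(B_J) = cos(π/(n+1)) = cos(π/142) = 0.99976.
√(1−ρ_J²) simplifies to sin(π/142) = 0.022122.
Then 2/(1+√(1−ρ_J²)) = 2/(1+0.022122); ω* = 2/1.022122 = 1.95671.
ρ_SOR = ω* − 1 = 1.95671 − 1 = 0.95671.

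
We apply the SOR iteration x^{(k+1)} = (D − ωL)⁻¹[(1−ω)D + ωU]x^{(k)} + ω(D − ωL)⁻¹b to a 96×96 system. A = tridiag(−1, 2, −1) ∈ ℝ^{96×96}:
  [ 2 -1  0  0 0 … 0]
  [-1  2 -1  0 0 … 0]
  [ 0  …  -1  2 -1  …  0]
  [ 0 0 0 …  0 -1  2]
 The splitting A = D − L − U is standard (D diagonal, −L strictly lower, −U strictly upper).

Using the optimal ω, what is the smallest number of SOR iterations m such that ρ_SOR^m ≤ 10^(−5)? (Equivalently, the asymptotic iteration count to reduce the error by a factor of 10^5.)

[ρ_J] n=96: ρ(B_J) = cos(π/(n+1)) = cos(π/97) = 0.9994756.
√(1−ρ_J²) = |sin(π/97)| = 0.0323819
ω* = 2 / (1 + 0.0323819) = 2 / 1.0323819 ≈ 1.9372676.
ρ_SOR = ω* − 1 = 1.9372676 − 1 = 0.9372676.
Need (0.9372676)^m ≤ 10^(−5): m ≥ 5·ln10/|ln 0.9372676| = 11.5129/0.0647864 = 177.706 ⇒ m = 178.

m = 178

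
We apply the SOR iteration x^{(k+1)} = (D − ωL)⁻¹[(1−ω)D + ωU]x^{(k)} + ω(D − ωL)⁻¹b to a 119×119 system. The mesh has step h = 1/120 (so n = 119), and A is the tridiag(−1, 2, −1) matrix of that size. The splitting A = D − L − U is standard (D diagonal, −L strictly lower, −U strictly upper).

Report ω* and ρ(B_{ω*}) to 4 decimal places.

ω* = 1.9490, ρ_SOR = 0.9490

n=119: λ(B_J) = 1 − λ(A)/2 = cos(kπ/120); k=1 gives ρ_J = 0.9997.
√(1−ρ_J²) simplifies to sin(π/120) = 0.02618.
Then 2/(1+√(1−ρ_J²)) = 2/(1+0.02618); ω* = 2/1.02618 = 1.9490.
Hence ρ(B_{ω*}) = 1.9490 − 1 = 0.9490.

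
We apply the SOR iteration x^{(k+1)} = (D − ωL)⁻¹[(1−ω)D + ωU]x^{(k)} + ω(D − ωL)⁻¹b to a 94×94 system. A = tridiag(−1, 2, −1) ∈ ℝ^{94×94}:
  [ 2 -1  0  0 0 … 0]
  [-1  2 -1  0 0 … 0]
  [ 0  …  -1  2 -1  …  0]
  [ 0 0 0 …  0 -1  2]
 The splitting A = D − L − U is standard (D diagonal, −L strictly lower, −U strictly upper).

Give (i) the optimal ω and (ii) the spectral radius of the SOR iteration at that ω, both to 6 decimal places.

ω* = 1.935990, ρ_SOR = 0.935990

½·tridiag(1,0,1) at n=94: λ_k = cos(kπ/95); max |λ| at k=1 ⇒ ρ_J = cos(π/95) ≈ 0.999453.
√(1 − cos²(π/95)) = sin(π/95) ≈ 0.0330634.
ω* = 2 / (1 + 0.0330634) = 2 / 1.0330634 ≈ 1.935990.
and ρ(B_{ω*}) = 1.935990 − 1 = 0.935990.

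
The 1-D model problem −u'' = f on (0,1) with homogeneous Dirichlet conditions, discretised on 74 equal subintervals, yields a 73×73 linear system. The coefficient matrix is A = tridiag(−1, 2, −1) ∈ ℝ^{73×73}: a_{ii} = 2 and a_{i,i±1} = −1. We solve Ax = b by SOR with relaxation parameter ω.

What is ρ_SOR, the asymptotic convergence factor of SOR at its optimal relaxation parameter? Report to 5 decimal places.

With n=73, ρ(Jacobi) = cos(π/74) = 0.99910.
root = sin(π/74) = 0.042441  (since 1−cos² = sin²).
ω* = 2/(1 + 0.042441) = 2/1.042441 = 1.91857.
[ρ_SOR] ω* − 1 = 0.91857.

ρ_SOR = 0.91857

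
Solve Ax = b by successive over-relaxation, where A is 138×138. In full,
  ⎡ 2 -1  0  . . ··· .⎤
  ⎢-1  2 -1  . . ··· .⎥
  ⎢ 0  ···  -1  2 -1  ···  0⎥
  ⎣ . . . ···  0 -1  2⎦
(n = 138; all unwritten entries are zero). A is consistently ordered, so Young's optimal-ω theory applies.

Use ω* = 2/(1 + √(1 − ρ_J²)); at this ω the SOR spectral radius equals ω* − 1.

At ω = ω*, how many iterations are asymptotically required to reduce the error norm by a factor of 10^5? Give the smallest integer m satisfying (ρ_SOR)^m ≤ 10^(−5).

m = 255

B_J for the 138×138 system has eigenvalues cos(kπ/139); ρ_J = cos(π/139) = 0.9997446.
√(1 − cos²(π/139)) = sin(π/139) ≈ 0.0225995.
ω* = 2/(1+0.0225995) = 1.9557999
[ρ_SOR] ω* − 1 = 0.9557999.
m ≥ 5·ln10 / (−ln 0.9557999) = 254.672; smallest integer m = 255.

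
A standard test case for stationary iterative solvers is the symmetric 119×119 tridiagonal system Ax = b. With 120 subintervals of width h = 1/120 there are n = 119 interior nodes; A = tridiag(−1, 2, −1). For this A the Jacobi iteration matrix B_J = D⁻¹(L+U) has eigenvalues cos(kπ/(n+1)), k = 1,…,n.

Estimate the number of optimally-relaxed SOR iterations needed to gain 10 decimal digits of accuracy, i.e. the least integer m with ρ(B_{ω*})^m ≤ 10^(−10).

m = 440

B_J for the 119×119 system has eigenvalues cos(kπ/120); ρ_J = cos(π/120) = 0.9996573.
√(1 − cos²(π/120)) = sin(π/120) ≈ 0.0261769.
Then 2/(1+√(1−ρ_J²)) = 2/(1+0.0261769); ω* = 2/1.0261769 = 1.9489817.
ρ_SOR = ω* − 1 ≈ 0.9489817.
(0.9489817)^m ≤ 10^{−10}  ⇒  m·ln(0.9489817) ≤ −10·ln10  ⇒  m ≥ 439.713  ⇒  m = 440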